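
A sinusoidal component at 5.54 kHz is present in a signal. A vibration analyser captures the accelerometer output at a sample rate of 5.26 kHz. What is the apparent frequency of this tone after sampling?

0.28 kHz

5.54 kHz mod fs = 0.28 kHz.
0.28 kHz ≤ fs/2 = 2.63 kHz, appears at 0.28 kHz.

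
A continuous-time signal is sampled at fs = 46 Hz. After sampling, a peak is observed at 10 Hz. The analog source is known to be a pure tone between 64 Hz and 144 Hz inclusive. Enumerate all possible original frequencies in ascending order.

82 Hz, 102 Hz, 128 Hz

Frequencies that alias to 10 Hz are k·fs ± 10 Hz for integer k ≥ 0.
k=0: 10 Hz.
k=1: 36 Hz, 56 Hz.
k=2: 82 Hz, 102 Hz.
k=3: 128 Hz, 148 Hz.
k=4: 174 Hz, 194 Hz.
Within [64 Hz, 144 Hz]: 82 Hz, 102 Hz, 128 Hz.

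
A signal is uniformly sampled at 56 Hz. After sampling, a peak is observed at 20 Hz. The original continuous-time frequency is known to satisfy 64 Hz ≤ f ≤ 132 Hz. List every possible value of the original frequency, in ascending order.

76 Hz, 92 Hz, 132 Hz

Frequencies that alias to 20 Hz are k·fs ± 20 Hz for integer k ≥ 0.
k=0: 20 Hz.
k=1: 36 Hz, 76 Hz.
k=2: 92 Hz, 132 Hz.
k=3: 148 Hz, 188 Hz.
Within [64 Hz, 132 Hz]: 76 Hz, 92 Hz, 132 Hz.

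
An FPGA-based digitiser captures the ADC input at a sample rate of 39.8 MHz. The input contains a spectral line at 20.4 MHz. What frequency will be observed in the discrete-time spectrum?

19.4 MHz

20.4 MHz > fs/2 = 19.9 MHz, folds to fs − 20.4 MHz = 19.4 MHz.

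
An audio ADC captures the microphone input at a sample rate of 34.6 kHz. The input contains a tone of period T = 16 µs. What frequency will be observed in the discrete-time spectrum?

6.7 kHz

T = 16 µs → f = 1/T = 62.5 kHz.
62.5 kHz mod fs = 27.9 kHz.
27.9 kHz > fs/2 = 17.3 kHz, folds to fs − 27.9 kHz = 6.7 kHz.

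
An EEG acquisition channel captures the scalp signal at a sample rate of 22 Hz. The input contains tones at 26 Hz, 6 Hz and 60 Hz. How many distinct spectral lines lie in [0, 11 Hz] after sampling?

2

fs/2 = 11 Hz.
26 Hz mod fs = 4 Hz.
4 Hz ≤ fs/2 = 11 Hz, appears at 4 Hz.
6 Hz ≤ fs/2 = 11 Hz, passes unchanged.
60 Hz mod fs = 16 Hz.
16 Hz > fs/2 = 11 Hz, folds to fs − 16 Hz = 6 Hz.
Distinct values: {4 Hz, 6 Hz} → 2.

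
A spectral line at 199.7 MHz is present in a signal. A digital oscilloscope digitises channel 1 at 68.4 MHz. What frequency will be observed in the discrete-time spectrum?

5.5 MHz

199.7 MHz mod fs = 62.9 MHz.
62.9 MHz > fs/2 = 34.2 MHz, folds to fs − 62.9 MHz = 5.5 MHz.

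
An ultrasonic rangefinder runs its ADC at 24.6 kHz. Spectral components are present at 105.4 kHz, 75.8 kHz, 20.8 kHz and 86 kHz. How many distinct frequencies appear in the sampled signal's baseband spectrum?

4

fs/2 = 12.3 kHz.
105.4 kHz mod fs = 7 kHz.
7 kHz ≤ fs/2 = 12.3 kHz, appears at 7 kHz.
75.8 kHz mod fs = 2 kHz.
2 kHz ≤ fs/2 = 12.3 kHz, appears at 2 kHz.
20.8 kHz > fs/2 = 12.3 kHz, folds to fs − 20.8 kHz = 3.8 kHz.
86 kHz mod fs = 12.2 kHz.
12.2 kHz ≤ fs/2 = 12.3 kHz, appears at 12.2 kHz.
Distinct values: {2 kHz, 3.8 kHz, 7 kHz, 12.2 kHz} → 4.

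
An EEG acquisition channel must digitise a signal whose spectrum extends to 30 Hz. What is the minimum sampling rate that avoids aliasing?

60 Hz

Nyquist rate = 2 × 30 Hz = 60 Hz.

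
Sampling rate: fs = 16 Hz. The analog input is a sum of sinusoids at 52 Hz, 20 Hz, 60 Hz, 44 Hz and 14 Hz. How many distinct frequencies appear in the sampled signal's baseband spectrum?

fs/2 = 8 Hz.
52 Hz mod fs = 4 Hz.
4 Hz ≤ fs/2 = 8 Hz, appears at 4 Hz.
20 Hz mod fs = 4 Hz.
4 Hz ≤ fs/2 = 8 Hz, appears at 4 Hz.
60 Hz mod fs = 12 Hz.
12 Hz > fs/2 = 8 Hz, folds to fs − 12 Hz = 4 Hz.
44 Hz mod fs = 12 Hz.
12 Hz > fs/2 = 8 Hz, folds to fs − 12 Hz = 4 Hz.
14 Hz > fs/2 = 8 Hz, folds to fs − 14 Hz = 2 Hz.
Distinct values: {2 Hz, 4 Hz} → 2.

2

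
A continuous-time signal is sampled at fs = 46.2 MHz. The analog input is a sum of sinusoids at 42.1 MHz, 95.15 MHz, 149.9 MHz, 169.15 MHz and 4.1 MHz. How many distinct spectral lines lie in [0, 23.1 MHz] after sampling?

4

fs/2 = 23.1 MHz.
42.1 MHz > fs/2 = 23.1 MHz, folds to fs − 42.1 MHz = 4.1 MHz.
95.15 MHz mod fs = 2.75 MHz.
2.75 MHz ≤ fs/2 = 23.1 MHz, appears at 2.75 MHz.
149.9 MHz mod fs = 11.3 MHz.
11.3 MHz ≤ fs/2 = 23.1 MHz, appears at 11.3 MHz.
169.15 MHz mod fs = 30.55 MHz.
30.55 MHz > fs/2 = 23.1 MHz, folds to fs − 30.55 MHz = 15.65 MHz.
4.1 MHz ≤ fs/2 = 23.1 MHz, passes unchanged.
Distinct values: {2.75 MHz, 4.1 MHz, 11.3 MHz, 15.65 MHz} → 4.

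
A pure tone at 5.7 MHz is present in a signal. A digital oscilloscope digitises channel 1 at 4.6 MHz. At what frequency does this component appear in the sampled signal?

1.1 MHz

5.7 MHz mod fs = 1.1 MHz.
1.1 MHz ≤ fs/2 = 2.3 MHz, appears at 1.1 MHz.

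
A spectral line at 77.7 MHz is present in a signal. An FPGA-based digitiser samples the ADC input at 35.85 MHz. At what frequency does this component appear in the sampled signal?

6 MHz

77.7 MHz mod fs = 6 MHz.
6 MHz ≤ fs/2 = 17.925 MHz, appears at 6 MHz.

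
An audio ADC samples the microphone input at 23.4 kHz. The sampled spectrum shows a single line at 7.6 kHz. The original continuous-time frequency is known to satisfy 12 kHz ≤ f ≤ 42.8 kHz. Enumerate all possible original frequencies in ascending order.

Frequencies that alias to 7.6 kHz are k·fs ± 7.6 kHz for integer k ≥ 0.
k=0: 7.6 kHz.
k=1: 15.8 kHz, 31 kHz.
k=2: 39.2 kHz, 54.4 kHz.
k=3: 62.6 kHz, 77.8 kHz.
Within [12 kHz, 42.8 kHz]: 15.8 kHz, 31 kHz, 39.2 kHz.

15.8 kHz, 31 kHz, 39.2 kHz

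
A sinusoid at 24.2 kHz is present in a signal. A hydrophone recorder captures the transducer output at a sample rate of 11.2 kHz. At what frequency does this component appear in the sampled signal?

24.2 kHz mod fs = 1.8 kHz.
1.8 kHz ≤ fs/2 = 5.6 kHz, appears at 1.8 kHz.

1.8 kHz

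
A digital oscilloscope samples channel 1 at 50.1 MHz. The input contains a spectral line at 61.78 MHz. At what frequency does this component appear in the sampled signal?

61.78 MHz mod fs = 11.68 MHz.
11.68 MHz ≤ fs/2 = 25.05 MHz, appears at 11.68 MHz.

11.68 MHz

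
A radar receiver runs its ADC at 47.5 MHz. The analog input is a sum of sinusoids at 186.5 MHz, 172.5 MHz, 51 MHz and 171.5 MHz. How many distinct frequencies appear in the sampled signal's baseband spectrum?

fs/2 = 23.75 MHz.
186.5 MHz mod fs = 44 MHz.
44 MHz > fs/2 = 23.75 MHz, folds to fs − 44 MHz = 3.5 MHz.
172.5 MHz mod fs = 30 MHz.
30 MHz > fs/2 = 23.75 MHz, folds to fs − 30 MHz = 17.5 MHz.
51 MHz mod fs = 3.5 MHz.
3.5 MHz ≤ fs/2 = 23.75 MHz, appears at 3.5 MHz.
171.5 MHz mod fs = 29 MHz.
29 MHz > fs/2 = 23.75 MHz, folds to fs − 29 MHz = 18.5 MHz.
Distinct values: {3.5 MHz, 17.5 MHz, 18.5 MHz} → 3.

3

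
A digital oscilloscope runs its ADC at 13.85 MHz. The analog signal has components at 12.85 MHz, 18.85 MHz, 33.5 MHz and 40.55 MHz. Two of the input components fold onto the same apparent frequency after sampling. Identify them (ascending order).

fs/2 = 6.925 MHz.
12.85 MHz > fs/2 = 6.925 MHz, folds to fs − 12.85 MHz = 1 MHz.
18.85 MHz mod fs = 5 MHz.
5 MHz ≤ fs/2 = 6.925 MHz, appears at 5 MHz.
33.5 MHz mod fs = 5.8 MHz.
5.8 MHz ≤ fs/2 = 6.925 MHz, appears at 5.8 MHz.
40.55 MHz mod fs = 12.85 MHz.
12.85 MHz > fs/2 = 6.925 MHz, folds to fs − 12.85 MHz = 1 MHz.
12.85 MHz and 40.55 MHz both map to 1 MHz.

12.85 MHz, 40.55 MHz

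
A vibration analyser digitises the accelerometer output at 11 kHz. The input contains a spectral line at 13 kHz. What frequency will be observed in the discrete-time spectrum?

13 kHz mod fs = 2 kHz.
2 kHz ≤ fs/2 = 5.5 kHz, appears at 2 kHz.

2 kHz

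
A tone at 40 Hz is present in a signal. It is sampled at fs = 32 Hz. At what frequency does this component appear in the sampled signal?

40 Hz mod fs = 8 Hz.
8 Hz ≤ fs/2 = 16 Hz, appears at 8 Hz.

8 Hz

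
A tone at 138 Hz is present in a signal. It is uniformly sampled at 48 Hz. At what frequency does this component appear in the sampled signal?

6 Hz

138 Hz mod fs = 42 Hz.
42 Hz > fs/2 = 24 Hz, folds to fs − 42 Hz = 6 Hz.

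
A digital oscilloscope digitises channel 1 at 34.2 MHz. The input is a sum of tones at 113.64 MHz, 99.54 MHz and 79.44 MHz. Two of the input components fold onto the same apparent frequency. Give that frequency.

fs/2 = 17.1 MHz.
113.64 MHz mod fs = 11.04 MHz.
11.04 MHz ≤ fs/2 = 17.1 MHz, appears at 11.04 MHz.
99.54 MHz mod fs = 31.14 MHz.
31.14 MHz > fs/2 = 17.1 MHz, folds to fs − 31.14 MHz = 3.06 MHz.
79.44 MHz mod fs = 11.04 MHz.
11.04 MHz ≤ fs/2 = 17.1 MHz, appears at 11.04 MHz.
79.44 MHz and 113.64 MHz both map to 11.04 MHz.

11.04 MHz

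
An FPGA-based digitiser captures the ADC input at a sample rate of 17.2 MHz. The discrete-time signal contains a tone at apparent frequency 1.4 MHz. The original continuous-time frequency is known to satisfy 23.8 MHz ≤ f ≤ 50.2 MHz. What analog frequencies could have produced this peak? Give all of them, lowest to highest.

Frequencies that alias to 1.4 MHz are k·fs ± 1.4 MHz for integer k ≥ 0.
k=0: 1.4 MHz.
k=1: 15.8 MHz, 18.6 MHz.
k=2: 33 MHz, 35.8 MHz.
k=3: 50.2 MHz, 53 MHz.
k=4: 67.4 MHz, 70.2 MHz.
Within [23.8 MHz, 50.2 MHz]: 33 MHz, 35.8 MHz, 50.2 MHz.

33 MHz, 35.8 MHz, 50.2 MHz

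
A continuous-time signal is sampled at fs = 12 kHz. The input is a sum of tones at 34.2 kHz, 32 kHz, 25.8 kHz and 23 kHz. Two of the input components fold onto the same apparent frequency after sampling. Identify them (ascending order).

25.8 kHz, 34.2 kHz

fs/2 = 6 kHz.
34.2 kHz mod fs = 10.2 kHz.
10.2 kHz > fs/2 = 6 kHz, folds to fs − 10.2 kHz = 1.8 kHz.
32 kHz mod fs = 8 kHz.
8 kHz > fs/2 = 6 kHz, folds to fs − 8 kHz = 4 kHz.
25.8 kHz mod fs = 1.8 kHz.
1.8 kHz ≤ fs/2 = 6 kHz, appears at 1.8 kHz.
23 kHz mod fs = 11 kHz.
11 kHz > fs/2 = 6 kHz, folds to fs − 11 kHz = 1 kHz.
25.8 kHz and 34.2 kHz both map to 1.8 kHz.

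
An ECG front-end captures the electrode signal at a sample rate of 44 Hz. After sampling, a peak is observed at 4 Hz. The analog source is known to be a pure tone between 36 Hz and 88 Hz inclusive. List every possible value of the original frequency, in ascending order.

Frequencies that alias to 4 Hz are k·fs ± 4 Hz for integer k ≥ 0.
k=0: 4 Hz.
k=1: 40 Hz, 48 Hz.
k=2: 84 Hz, 92 Hz.
k=3: 128 Hz, 136 Hz.
Within [36 Hz, 88 Hz]: 40 Hz, 48 Hz, 84 Hz.

40 Hz, 48 Hz, 84 Hz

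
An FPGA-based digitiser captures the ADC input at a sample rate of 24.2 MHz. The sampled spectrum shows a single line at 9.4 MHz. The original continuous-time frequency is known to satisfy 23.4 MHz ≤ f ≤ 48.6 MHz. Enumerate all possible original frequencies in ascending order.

33.6 MHz, 39 MHz

Frequencies that alias to 9.4 MHz are k·fs ± 9.4 MHz for integer k ≥ 0.
k=0: 9.4 MHz.
k=1: 14.8 MHz, 33.6 MHz.
k=2: 39 MHz, 57.8 MHz.
k=3: 63.2 MHz, 82 MHz.
Within [23.4 MHz, 48.6 MHz]: 33.6 MHz, 39 MHz.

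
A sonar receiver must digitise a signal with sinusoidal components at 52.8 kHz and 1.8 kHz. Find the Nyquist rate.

Highest-frequency component: 52.8 kHz.
Nyquist rate = 2 × 52.8 kHz = 105.6 kHz.

105.6 kHz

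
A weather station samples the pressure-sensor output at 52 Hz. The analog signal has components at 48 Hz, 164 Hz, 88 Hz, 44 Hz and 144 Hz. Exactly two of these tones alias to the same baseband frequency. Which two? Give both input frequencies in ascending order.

fs/2 = 26 Hz.
48 Hz > fs/2 = 26 Hz, folds to fs − 48 Hz = 4 Hz.
164 Hz mod fs = 8 Hz.
8 Hz ≤ fs/2 = 26 Hz, appears at 8 Hz.
88 Hz mod fs = 36 Hz.
36 Hz > fs/2 = 26 Hz, folds to fs − 36 Hz = 16 Hz.
44 Hz > fs/2 = 26 Hz, folds to fs − 44 Hz = 8 Hz.
144 Hz mod fs = 40 Hz.
40 Hz > fs/2 = 26 Hz, folds to fs − 40 Hz = 12 Hz.
44 Hz and 164 Hz both map to 8 Hz.

44 Hz, 164 Hz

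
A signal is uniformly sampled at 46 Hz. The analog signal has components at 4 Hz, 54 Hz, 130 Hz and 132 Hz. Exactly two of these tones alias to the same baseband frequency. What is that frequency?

8 Hz

fs/2 = 23 Hz.
4 Hz ≤ fs/2 = 23 Hz, passes unchanged.
54 Hz mod fs = 8 Hz.
8 Hz ≤ fs/2 = 23 Hz, appears at 8 Hz.
130 Hz mod fs = 38 Hz.
38 Hz > fs/2 = 23 Hz, folds to fs − 38 Hz = 8 Hz.
132 Hz mod fs = 40 Hz.
40 Hz > fs/2 = 23 Hz, folds to fs − 40 Hz = 6 Hz.
54 Hz and 130 Hz both map to 8 Hz.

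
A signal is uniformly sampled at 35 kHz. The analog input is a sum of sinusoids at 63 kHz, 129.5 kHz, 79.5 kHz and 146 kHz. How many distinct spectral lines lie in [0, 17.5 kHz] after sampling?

4

fs/2 = 17.5 kHz.
63 kHz mod fs = 28 kHz.
28 kHz > fs/2 = 17.5 kHz, folds to fs − 28 kHz = 7 kHz.
129.5 kHz mod fs = 24.5 kHz.
24.5 kHz > fs/2 = 17.5 kHz, folds to fs − 24.5 kHz = 10.5 kHz.
79.5 kHz mod fs = 9.5 kHz.
9.5 kHz ≤ fs/2 = 17.5 kHz, appears at 9.5 kHz.
146 kHz mod fs = 6 kHz.
6 kHz ≤ fs/2 = 17.5 kHz, appears at 6 kHz.
Distinct values: {6 kHz, 7 kHz, 9.5 kHz, 10.5 kHz} → 4.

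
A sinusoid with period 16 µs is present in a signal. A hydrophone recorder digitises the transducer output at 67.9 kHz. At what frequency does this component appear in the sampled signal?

T = 16 µs → f = 1/T = 62.5 kHz.
62.5 kHz > fs/2 = 33.95 kHz, folds to fs − 62.5 kHz = 5.4 kHz.

5.4 kHz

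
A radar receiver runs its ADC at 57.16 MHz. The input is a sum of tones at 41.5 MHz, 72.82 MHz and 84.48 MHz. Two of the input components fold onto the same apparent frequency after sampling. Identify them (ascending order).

fs/2 = 28.58 MHz.
41.5 MHz > fs/2 = 28.58 MHz, folds to fs − 41.5 MHz = 15.66 MHz.
72.82 MHz mod fs = 15.66 MHz.
15.66 MHz ≤ fs/2 = 28.58 MHz, appears at 15.66 MHz.
84.48 MHz mod fs = 27.32 MHz.
27.32 MHz ≤ fs/2 = 28.58 MHz, appears at 27.32 MHz.
41.5 MHz and 72.82 MHz both map to 15.66 MHz.

41.5 MHz, 72.82 MHz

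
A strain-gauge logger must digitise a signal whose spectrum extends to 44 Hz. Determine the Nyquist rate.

88 Hz

Nyquist rate = 2 × 44 Hz = 88 Hz.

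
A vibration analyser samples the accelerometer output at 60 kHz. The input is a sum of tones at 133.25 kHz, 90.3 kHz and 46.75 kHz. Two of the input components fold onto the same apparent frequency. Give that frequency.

13.25 kHz

fs/2 = 30 kHz.
133.25 kHz mod fs = 13.25 kHz.
13.25 kHz ≤ fs/2 = 30 kHz, appears at 13.25 kHz.
90.3 kHz mod fs = 30.3 kHz.
30.3 kHz > fs/2 = 30 kHz, folds to fs − 30.3 kHz = 29.7 kHz.
46.75 kHz > fs/2 = 30 kHz, folds to fs − 46.75 kHz = 13.25 kHz.
46.75 kHz and 133.25 kHz both map to 13.25 kHz.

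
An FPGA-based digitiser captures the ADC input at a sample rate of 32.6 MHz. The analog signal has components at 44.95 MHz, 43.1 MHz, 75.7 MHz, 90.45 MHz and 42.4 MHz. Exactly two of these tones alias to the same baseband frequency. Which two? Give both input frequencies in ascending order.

fs/2 = 16.3 MHz.
44.95 MHz mod fs = 12.35 MHz.
12.35 MHz ≤ fs/2 = 16.3 MHz, appears at 12.35 MHz.
43.1 MHz mod fs = 10.5 MHz.
10.5 MHz ≤ fs/2 = 16.3 MHz, appears at 10.5 MHz.
75.7 MHz mod fs = 10.5 MHz.
10.5 MHz ≤ fs/2 = 16.3 MHz, appears at 10.5 MHz.
90.45 MHz mod fs = 25.25 MHz.
25.25 MHz > fs/2 = 16.3 MHz, folds to fs − 25.25 MHz = 7.35 MHz.
42.4 MHz mod fs = 9.8 MHz.
9.8 MHz ≤ fs/2 = 16.3 MHz, appears at 9.8 MHz.
43.1 MHz and 75.7 MHz both map to 10.5 MHz.

43.1 MHz, 75.7 MHz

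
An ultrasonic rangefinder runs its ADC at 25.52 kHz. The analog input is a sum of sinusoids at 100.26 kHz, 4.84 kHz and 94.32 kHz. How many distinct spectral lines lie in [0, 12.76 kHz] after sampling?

fs/2 = 12.76 kHz.
100.26 kHz mod fs = 23.7 kHz.
23.7 kHz > fs/2 = 12.76 kHz, folds to fs − 23.7 kHz = 1.82 kHz.
4.84 kHz ≤ fs/2 = 12.76 kHz, passes unchanged.
94.32 kHz mod fs = 17.76 kHz.
17.76 kHz > fs/2 = 12.76 kHz, folds to fs − 17.76 kHz = 7.76 kHz.
Distinct values: {1.82 kHz, 4.84 kHz, 7.76 kHz} → 3.

3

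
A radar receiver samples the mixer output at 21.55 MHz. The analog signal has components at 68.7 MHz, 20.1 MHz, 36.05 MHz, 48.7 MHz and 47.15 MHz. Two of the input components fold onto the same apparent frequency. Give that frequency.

fs/2 = 10.775 MHz.
68.7 MHz mod fs = 4.05 MHz.
4.05 MHz ≤ fs/2 = 10.775 MHz, appears at 4.05 MHz.
20.1 MHz > fs/2 = 10.775 MHz, folds to fs − 20.1 MHz = 1.45 MHz.
36.05 MHz mod fs = 14.5 MHz.
14.5 MHz > fs/2 = 10.775 MHz, folds to fs − 14.5 MHz = 7.05 MHz.
48.7 MHz mod fs = 5.6 MHz.
5.6 MHz ≤ fs/2 = 10.775 MHz, appears at 5.6 MHz.
47.15 MHz mod fs = 4.05 MHz.
4.05 MHz ≤ fs/2 = 10.775 MHz, appears at 4.05 MHz.
47.15 MHz and 68.7 MHz both map to 4.05 MHz.

4.05 MHz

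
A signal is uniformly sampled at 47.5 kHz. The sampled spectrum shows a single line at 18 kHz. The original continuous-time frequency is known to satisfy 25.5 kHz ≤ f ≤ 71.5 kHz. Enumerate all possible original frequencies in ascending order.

Frequencies that alias to 18 kHz are k·fs ± 18 kHz for integer k ≥ 0.
k=0: 18 kHz.
k=1: 29.5 kHz, 65.5 kHz.
k=2: 77 kHz, 113 kHz.
Within [25.5 kHz, 71.5 kHz]: 29.5 kHz, 65.5 kHz.

29.5 kHz, 65.5 kHz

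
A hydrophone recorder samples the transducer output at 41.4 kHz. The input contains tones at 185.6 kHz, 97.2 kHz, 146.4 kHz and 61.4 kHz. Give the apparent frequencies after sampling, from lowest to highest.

14.4 kHz, 19.2 kHz, 20 kHz

fs/2 = 20.7 kHz.
185.6 kHz mod fs = 20 kHz.
20 kHz ≤ fs/2 = 20.7 kHz, appears at 20 kHz.
97.2 kHz mod fs = 14.4 kHz.
14.4 kHz ≤ fs/2 = 20.7 kHz, appears at 14.4 kHz.
146.4 kHz mod fs = 22.2 kHz.
22.2 kHz > fs/2 = 20.7 kHz, folds to fs − 22.2 kHz = 19.2 kHz.
61.4 kHz mod fs = 20 kHz.
20 kHz ≤ fs/2 = 20.7 kHz, appears at 20 kHz.
Distinct values: {14.4 kHz, 19.2 kHz, 20 kHz}.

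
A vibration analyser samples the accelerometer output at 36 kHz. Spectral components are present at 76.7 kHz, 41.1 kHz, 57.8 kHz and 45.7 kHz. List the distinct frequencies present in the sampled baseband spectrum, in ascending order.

4.7 kHz, 5.1 kHz, 9.7 kHz, 14.2 kHz

fs/2 = 18 kHz.
76.7 kHz mod fs = 4.7 kHz.
4.7 kHz ≤ fs/2 = 18 kHz, appears at 4.7 kHz.
41.1 kHz mod fs = 5.1 kHz.
5.1 kHz ≤ fs/2 = 18 kHz, appears at 5.1 kHz.
57.8 kHz mod fs = 21.8 kHz.
21.8 kHz > fs/2 = 18 kHz, folds to fs − 21.8 kHz = 14.2 kHz.
45.7 kHz mod fs = 9.7 kHz.
9.7 kHz ≤ fs/2 = 18 kHz, appears at 9.7 kHz.
Distinct values: {4.7 kHz, 5.1 kHz, 9.7 kHz, 14.2 kHz}.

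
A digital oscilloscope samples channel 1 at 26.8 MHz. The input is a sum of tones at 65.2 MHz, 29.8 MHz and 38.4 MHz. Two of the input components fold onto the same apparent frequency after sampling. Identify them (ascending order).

38.4 MHz, 65.2 MHz

fs/2 = 13.4 MHz.
65.2 MHz mod fs = 11.6 MHz.
11.6 MHz ≤ fs/2 = 13.4 MHz, appears at 11.6 MHz.
29.8 MHz mod fs = 3 MHz.
3 MHz ≤ fs/2 = 13.4 MHz, appears at 3 MHz.
38.4 MHz mod fs = 11.6 MHz.
11.6 MHz ≤ fs/2 = 13.4 MHz, appears at 11.6 MHz.
38.4 MHz and 65.2 MHz both map to 11.6 MHz.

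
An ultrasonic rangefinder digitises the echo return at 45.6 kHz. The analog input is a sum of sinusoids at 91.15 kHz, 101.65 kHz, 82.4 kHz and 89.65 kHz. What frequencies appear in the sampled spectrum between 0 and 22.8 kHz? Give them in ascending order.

0.05 kHz, 1.55 kHz, 8.8 kHz, 10.45 kHz

fs/2 = 22.8 kHz.
91.15 kHz mod fs = 45.55 kHz.
45.55 kHz > fs/2 = 22.8 kHz, folds to fs − 45.55 kHz = 0.05 kHz.
101.65 kHz mod fs = 10.45 kHz.
10.45 kHz ≤ fs/2 = 22.8 kHz, appears at 10.45 kHz.
82.4 kHz mod fs = 36.8 kHz.
36.8 kHz > fs/2 = 22.8 kHz, folds to fs − 36.8 kHz = 8.8 kHz.
89.65 kHz mod fs = 44.05 kHz.
44.05 kHz > fs/2 = 22.8 kHz, folds to fs − 44.05 kHz = 1.55 kHz.
Distinct values: {0.05 kHz, 1.55 kHz, 8.8 kHz, 10.45 kHz}.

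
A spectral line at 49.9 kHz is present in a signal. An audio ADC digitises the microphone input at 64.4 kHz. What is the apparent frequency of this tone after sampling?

49.9 kHz > fs/2 = 32.2 kHz, folds to fs − 49.9 kHz = 14.5 kHz.

14.5 kHz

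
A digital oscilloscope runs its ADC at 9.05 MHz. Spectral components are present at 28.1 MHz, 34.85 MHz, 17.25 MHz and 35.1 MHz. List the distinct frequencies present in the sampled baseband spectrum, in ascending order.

0.85 MHz, 0.95 MHz, 1.1 MHz, 1.35 MHz

fs/2 = 4.525 MHz.
28.1 MHz mod fs = 0.95 MHz.
0.95 MHz ≤ fs/2 = 4.525 MHz, appears at 0.95 MHz.
34.85 MHz mod fs = 7.7 MHz.
7.7 MHz > fs/2 = 4.525 MHz, folds to fs − 7.7 MHz = 1.35 MHz.
17.25 MHz mod fs = 8.2 MHz.
8.2 MHz > fs/2 = 4.525 MHz, folds to fs − 8.2 MHz = 0.85 MHz.
35.1 MHz mod fs = 7.95 MHz.
7.95 MHz > fs/2 = 4.525 MHz, folds to fs − 7.95 MHz = 1.1 MHz.
Distinct values: {0.85 MHz, 0.95 MHz, 1.1 MHz, 1.35 MHz}.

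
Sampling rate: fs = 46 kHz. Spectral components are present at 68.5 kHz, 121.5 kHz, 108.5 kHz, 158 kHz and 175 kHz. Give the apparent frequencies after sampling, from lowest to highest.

fs/2 = 23 kHz.
68.5 kHz mod fs = 22.5 kHz.
22.5 kHz ≤ fs/2 = 23 kHz, appears at 22.5 kHz.
121.5 kHz mod fs = 29.5 kHz.
29.5 kHz > fs/2 = 23 kHz, folds to fs − 29.5 kHz = 16.5 kHz.
108.5 kHz mod fs = 16.5 kHz.
16.5 kHz ≤ fs/2 = 23 kHz, appears at 16.5 kHz.
158 kHz mod fs = 20 kHz.
20 kHz ≤ fs/2 = 23 kHz, appears at 20 kHz.
175 kHz mod fs = 37 kHz.
37 kHz > fs/2 = 23 kHz, folds to fs − 37 kHz = 9 kHz.
Distinct values: {9 kHz, 16.5 kHz, 20 kHz, 22.5 kHz}.

9 kHz, 16.5 kHz, 20 kHz, 22.5 kHz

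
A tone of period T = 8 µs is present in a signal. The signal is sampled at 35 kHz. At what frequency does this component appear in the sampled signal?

15 kHz

T = 8 µs → f = 1/T = 125 kHz.
125 kHz mod fs = 20 kHz.
20 kHz > fs/2 = 17.5 kHz, folds to fs − 20 kHz = 15 kHz.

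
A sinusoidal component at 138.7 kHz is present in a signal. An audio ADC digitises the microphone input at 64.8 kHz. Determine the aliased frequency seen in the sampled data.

9.1 kHz

138.7 kHz mod fs = 9.1 kHz.
9.1 kHz ≤ fs/2 = 32.4 kHz, appears at 9.1 kHz.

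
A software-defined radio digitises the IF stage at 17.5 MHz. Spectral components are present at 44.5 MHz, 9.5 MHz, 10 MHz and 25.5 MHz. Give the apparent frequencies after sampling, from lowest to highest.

7.5 MHz, 8 MHz

fs/2 = 8.75 MHz.
44.5 MHz mod fs = 9.5 MHz.
9.5 MHz > fs/2 = 8.75 MHz, folds to fs − 9.5 MHz = 8 MHz.
9.5 MHz > fs/2 = 8.75 MHz, folds to fs − 9.5 MHz = 8 MHz.
10 MHz > fs/2 = 8.75 MHz, folds to fs − 10 MHz = 7.5 MHz.
25.5 MHz mod fs = 8 MHz.
8 MHz ≤ fs/2 = 8.75 MHz, appears at 8 MHz.
Distinct values: {7.5 MHz, 8 MHz}.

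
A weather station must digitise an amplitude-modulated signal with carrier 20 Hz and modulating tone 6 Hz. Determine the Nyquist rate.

AM sidebands sit at fc ± fm = 14 Hz and 26 Hz.
Highest-frequency component: 26 Hz.
Nyquist rate = 2 × 26 Hz = 52 Hz.

52 Hz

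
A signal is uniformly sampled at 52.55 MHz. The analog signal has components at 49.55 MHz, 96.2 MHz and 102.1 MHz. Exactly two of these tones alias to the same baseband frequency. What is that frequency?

fs/2 = 26.275 MHz.
49.55 MHz > fs/2 = 26.275 MHz, folds to fs − 49.55 MHz = 3 MHz.
96.2 MHz mod fs = 43.65 MHz.
43.65 MHz > fs/2 = 26.275 MHz, folds to fs − 43.65 MHz = 8.9 MHz.
102.1 MHz mod fs = 49.55 MHz.
49.55 MHz > fs/2 = 26.275 MHz, folds to fs − 49.55 MHz = 3 MHz.
49.55 MHz and 102.1 MHz both map to 3 MHz.

3 MHz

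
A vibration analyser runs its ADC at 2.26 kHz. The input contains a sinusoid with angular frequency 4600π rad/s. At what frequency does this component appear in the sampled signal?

ω = 4600π rad/s → f = ω/(2π) = 2300 Hz = 2.3 kHz.
2.3 kHz mod fs = 0.04 kHz.
0.04 kHz ≤ fs/2 = 1.13 kHz, appears at 0.04 kHz.

0.04 kHz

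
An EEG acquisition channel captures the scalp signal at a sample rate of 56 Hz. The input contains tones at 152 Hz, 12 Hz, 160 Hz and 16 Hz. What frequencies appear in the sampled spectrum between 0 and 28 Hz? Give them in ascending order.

fs/2 = 28 Hz.
152 Hz mod fs = 40 Hz.
40 Hz > fs/2 = 28 Hz, folds to fs − 40 Hz = 16 Hz.
12 Hz ≤ fs/2 = 28 Hz, passes unchanged.
160 Hz mod fs = 48 Hz.
48 Hz > fs/2 = 28 Hz, folds to fs − 48 Hz = 8 Hz.
16 Hz ≤ fs/2 = 28 Hz, passes unchanged.
Distinct values: {8 Hz, 12 Hz, 16 Hz}.

8 Hz, 12 Hz, 16 Hz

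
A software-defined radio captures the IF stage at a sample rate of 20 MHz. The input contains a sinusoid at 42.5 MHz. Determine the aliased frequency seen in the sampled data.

42.5 MHz mod fs = 2.5 MHz.
2.5 MHz ≤ fs/2 = 10 MHz, appears at 2.5 MHz.

2.5 MHz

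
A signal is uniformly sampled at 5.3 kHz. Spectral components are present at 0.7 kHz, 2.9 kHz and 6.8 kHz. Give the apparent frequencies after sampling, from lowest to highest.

fs/2 = 2.65 kHz.
0.7 kHz ≤ fs/2 = 2.65 kHz, passes unchanged.
2.9 kHz > fs/2 = 2.65 kHz, folds to fs − 2.9 kHz = 2.4 kHz.
6.8 kHz mod fs = 1.5 kHz.
1.5 kHz ≤ fs/2 = 2.65 kHz, appears at 1.5 kHz.
Distinct values: {0.7 kHz, 1.5 kHz, 2.4 kHz}.

0.7 kHz, 1.5 kHz, 2.4 kHz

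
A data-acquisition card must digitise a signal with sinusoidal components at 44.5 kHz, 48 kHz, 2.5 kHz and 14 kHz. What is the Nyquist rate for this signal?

96 kHz

Highest-frequency component: 48 kHz.
Nyquist rate = 2 × 48 kHz = 96 kHz.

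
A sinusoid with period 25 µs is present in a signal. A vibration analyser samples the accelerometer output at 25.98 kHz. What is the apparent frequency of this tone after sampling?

11.96 kHz

T = 25 µs → f = 1/T = 40 kHz.
40 kHz mod fs = 14.02 kHz.
14.02 kHz > fs/2 = 12.99 kHz, folds to fs − 14.02 kHz = 11.96 kHz.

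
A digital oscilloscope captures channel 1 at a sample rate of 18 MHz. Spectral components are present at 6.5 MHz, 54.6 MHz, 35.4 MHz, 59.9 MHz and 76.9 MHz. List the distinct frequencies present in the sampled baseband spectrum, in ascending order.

fs/2 = 9 MHz.
6.5 MHz ≤ fs/2 = 9 MHz, passes unchanged.
54.6 MHz mod fs = 0.6 MHz.
0.6 MHz ≤ fs/2 = 9 MHz, appears at 0.6 MHz.
35.4 MHz mod fs = 17.4 MHz.
17.4 MHz > fs/2 = 9 MHz, folds to fs − 17.4 MHz = 0.6 MHz.
59.9 MHz mod fs = 5.9 MHz.
5.9 MHz ≤ fs/2 = 9 MHz, appears at 5.9 MHz.
76.9 MHz mod fs = 4.9 MHz.
4.9 MHz ≤ fs/2 = 9 MHz, appears at 4.9 MHz.
Distinct values: {0.6 MHz, 4.9 MHz, 5.9 MHz, 6.5 MHz}.

0.6 MHz, 4.9 MHz, 5.9 MHz, 6.5 MHz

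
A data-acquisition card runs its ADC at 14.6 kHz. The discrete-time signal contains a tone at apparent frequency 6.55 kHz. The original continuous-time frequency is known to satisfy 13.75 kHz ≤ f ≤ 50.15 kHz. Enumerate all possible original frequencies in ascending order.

Frequencies that alias to 6.55 kHz are k·fs ± 6.55 kHz for integer k ≥ 0.
k=0: 6.55 kHz.
k=1: 8.05 kHz, 21.15 kHz.
k=2: 22.65 kHz, 35.75 kHz.
k=3: 37.25 kHz, 50.35 kHz.
k=4: 51.85 kHz, 64.95 kHz.
Within [13.75 kHz, 50.15 kHz]: 21.15 kHz, 22.65 kHz, 35.75 kHz, 37.25 kHz.

21.15 kHz, 22.65 kHz, 35.75 kHz, 37.25 kHz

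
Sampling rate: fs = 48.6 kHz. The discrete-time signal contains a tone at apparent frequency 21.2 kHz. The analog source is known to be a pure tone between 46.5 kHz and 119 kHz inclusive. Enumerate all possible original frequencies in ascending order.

69.8 kHz, 76 kHz, 118.4 kHz

Frequencies that alias to 21.2 kHz are k·fs ± 21.2 kHz for integer k ≥ 0.
k=0: 21.2 kHz.
k=1: 27.4 kHz, 69.8 kHz.
k=2: 76 kHz, 118.4 kHz.
k=3: 124.6 kHz, 167 kHz.
Within [46.5 kHz, 119 kHz]: 69.8 kHz, 76 kHz, 118.4 kHz.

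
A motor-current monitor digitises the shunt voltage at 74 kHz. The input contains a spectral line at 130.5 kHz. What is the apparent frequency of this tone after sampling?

17.5 kHz

130.5 kHz mod fs = 56.5 kHz.
56.5 kHz > fs/2 = 37 kHz, folds to fs − 56.5 kHz = 17.5 kHz.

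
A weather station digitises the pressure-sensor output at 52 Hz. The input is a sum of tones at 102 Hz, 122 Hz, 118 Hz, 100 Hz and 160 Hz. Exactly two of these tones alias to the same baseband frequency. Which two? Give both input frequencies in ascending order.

100 Hz, 160 Hz

fs/2 = 26 Hz.
102 Hz mod fs = 50 Hz.
50 Hz > fs/2 = 26 Hz, folds to fs − 50 Hz = 2 Hz.
122 Hz mod fs = 18 Hz.
18 Hz ≤ fs/2 = 26 Hz, appears at 18 Hz.
118 Hz mod fs = 14 Hz.
14 Hz ≤ fs/2 = 26 Hz, appears at 14 Hz.
100 Hz mod fs = 48 Hz.
48 Hz > fs/2 = 26 Hz, folds to fs − 48 Hz = 4 Hz.
160 Hz mod fs = 4 Hz.
4 Hz ≤ fs/2 = 26 Hz, appears at 4 Hz.
100 Hz and 160 Hz both map to 4 Hz.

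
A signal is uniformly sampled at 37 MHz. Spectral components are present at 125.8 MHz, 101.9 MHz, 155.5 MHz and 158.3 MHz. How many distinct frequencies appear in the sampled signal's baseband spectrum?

4

fs/2 = 18.5 MHz.
125.8 MHz mod fs = 14.8 MHz.
14.8 MHz ≤ fs/2 = 18.5 MHz, appears at 14.8 MHz.
101.9 MHz mod fs = 27.9 MHz.
27.9 MHz > fs/2 = 18.5 MHz, folds to fs − 27.9 MHz = 9.1 MHz.
155.5 MHz mod fs = 7.5 MHz.
7.5 MHz ≤ fs/2 = 18.5 MHz, appears at 7.5 MHz.
158.3 MHz mod fs = 10.3 MHz.
10.3 MHz ≤ fs/2 = 18.5 MHz, appears at 10.3 MHz.
Distinct values: {7.5 MHz, 9.1 MHz, 10.3 MHz, 14.8 MHz} → 4.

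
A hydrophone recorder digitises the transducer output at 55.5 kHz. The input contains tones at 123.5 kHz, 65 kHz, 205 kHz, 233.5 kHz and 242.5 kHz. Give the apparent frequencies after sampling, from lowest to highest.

9.5 kHz, 11.5 kHz, 12.5 kHz, 17 kHz, 20.5 kHz

fs/2 = 27.75 kHz.
123.5 kHz mod fs = 12.5 kHz.
12.5 kHz ≤ fs/2 = 27.75 kHz, appears at 12.5 kHz.
65 kHz mod fs = 9.5 kHz.
9.5 kHz ≤ fs/2 = 27.75 kHz, appears at 9.5 kHz.
205 kHz mod fs = 38.5 kHz.
38.5 kHz > fs/2 = 27.75 kHz, folds to fs − 38.5 kHz = 17 kHz.
233.5 kHz mod fs = 11.5 kHz.
11.5 kHz ≤ fs/2 = 27.75 kHz, appears at 11.5 kHz.
242.5 kHz mod fs = 20.5 kHz.
20.5 kHz ≤ fs/2 = 27.75 kHz, appears at 20.5 kHz.
Distinct values: {9.5 kHz, 11.5 kHz, 12.5 kHz, 17 kHz, 20.5 kHz}.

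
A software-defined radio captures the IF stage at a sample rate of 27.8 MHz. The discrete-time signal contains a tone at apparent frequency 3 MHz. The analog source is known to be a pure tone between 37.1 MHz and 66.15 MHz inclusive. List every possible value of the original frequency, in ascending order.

52.6 MHz, 58.6 MHz

Frequencies that alias to 3 MHz are k·fs ± 3 MHz for integer k ≥ 0.
k=0: 3 MHz.
k=1: 24.8 MHz, 30.8 MHz.
k=2: 52.6 MHz, 58.6 MHz.
k=3: 80.4 MHz, 86.4 MHz.
Within [37.1 MHz, 66.15 MHz]: 52.6 MHz, 58.6 MHz.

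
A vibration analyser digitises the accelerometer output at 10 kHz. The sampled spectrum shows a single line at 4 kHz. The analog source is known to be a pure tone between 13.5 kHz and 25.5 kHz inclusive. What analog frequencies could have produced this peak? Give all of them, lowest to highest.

Frequencies that alias to 4 kHz are k·fs ± 4 kHz for integer k ≥ 0.
k=0: 4 kHz.
k=1: 6 kHz, 14 kHz.
k=2: 16 kHz, 24 kHz.
k=3: 26 kHz, 34 kHz.
Within [13.5 kHz, 25.5 kHz]: 14 kHz, 16 kHz, 24 kHz.

14 kHz, 16 kHz, 24 kHz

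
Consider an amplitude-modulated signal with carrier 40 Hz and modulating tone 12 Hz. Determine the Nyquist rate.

AM sidebands sit at fc ± fm = 28 Hz and 52 Hz.
Highest-frequency component: 52 Hz.
Nyquist rate = 2 × 52 Hz = 104 Hz.

104 Hz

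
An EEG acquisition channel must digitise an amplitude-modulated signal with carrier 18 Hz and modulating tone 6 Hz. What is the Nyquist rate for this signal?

48 Hz

AM sidebands sit at fc ± fm = 12 Hz and 24 Hz.
Highest-frequency component: 24 Hz.
Nyquist rate = 2 × 24 Hz = 48 Hz.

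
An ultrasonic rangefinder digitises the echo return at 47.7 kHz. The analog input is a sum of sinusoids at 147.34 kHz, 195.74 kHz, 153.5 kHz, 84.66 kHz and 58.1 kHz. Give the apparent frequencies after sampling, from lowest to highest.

fs/2 = 23.85 kHz.
147.34 kHz mod fs = 4.24 kHz.
4.24 kHz ≤ fs/2 = 23.85 kHz, appears at 4.24 kHz.
195.74 kHz mod fs = 4.94 kHz.
4.94 kHz ≤ fs/2 = 23.85 kHz, appears at 4.94 kHz.
153.5 kHz mod fs = 10.4 kHz.
10.4 kHz ≤ fs/2 = 23.85 kHz, appears at 10.4 kHz.
84.66 kHz mod fs = 36.96 kHz.
36.96 kHz > fs/2 = 23.85 kHz, folds to fs − 36.96 kHz = 10.74 kHz.
58.1 kHz mod fs = 10.4 kHz.
10.4 kHz ≤ fs/2 = 23.85 kHz, appears at 10.4 kHz.
Distinct values: {4.24 kHz, 4.94 kHz, 10.4 kHz, 10.74 kHz}.

4.24 kHz, 4.94 kHz, 10.4 kHz, 10.74 kHz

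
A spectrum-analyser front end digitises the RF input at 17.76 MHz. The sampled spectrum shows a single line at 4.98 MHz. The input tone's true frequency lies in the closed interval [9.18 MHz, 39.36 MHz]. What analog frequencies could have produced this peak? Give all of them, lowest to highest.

Frequencies that alias to 4.98 MHz are k·fs ± 4.98 MHz for integer k ≥ 0.
k=0: 4.98 MHz.
k=1: 12.78 MHz, 22.74 MHz.
k=2: 30.54 MHz, 40.5 MHz.
k=3: 48.3 MHz, 58.26 MHz.
Within [9.18 MHz, 39.36 MHz]: 12.78 MHz, 22.74 MHz, 30.54 MHz.

12.78 MHz, 22.74 MHz, 30.54 MHz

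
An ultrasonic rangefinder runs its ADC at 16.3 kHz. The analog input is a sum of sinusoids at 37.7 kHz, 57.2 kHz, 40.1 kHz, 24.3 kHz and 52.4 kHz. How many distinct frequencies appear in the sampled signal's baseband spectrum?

4

fs/2 = 8.15 kHz.
37.7 kHz mod fs = 5.1 kHz.
5.1 kHz ≤ fs/2 = 8.15 kHz, appears at 5.1 kHz.
57.2 kHz mod fs = 8.3 kHz.
8.3 kHz > fs/2 = 8.15 kHz, folds to fs − 8.3 kHz = 8 kHz.
40.1 kHz mod fs = 7.5 kHz.
7.5 kHz ≤ fs/2 = 8.15 kHz, appears at 7.5 kHz.
24.3 kHz mod fs = 8 kHz.
8 kHz ≤ fs/2 = 8.15 kHz, appears at 8 kHz.
52.4 kHz mod fs = 3.5 kHz.
3.5 kHz ≤ fs/2 = 8.15 kHz, appears at 3.5 kHz.
Distinct values: {3.5 kHz, 5.1 kHz, 7.5 kHz, 8 kHz} → 4.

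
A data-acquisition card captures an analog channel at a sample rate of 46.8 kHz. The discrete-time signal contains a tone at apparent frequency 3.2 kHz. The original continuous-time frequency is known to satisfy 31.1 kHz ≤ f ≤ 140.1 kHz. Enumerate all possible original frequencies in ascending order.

Frequencies that alias to 3.2 kHz are k·fs ± 3.2 kHz for integer k ≥ 0.
k=0: 3.2 kHz.
k=1: 43.6 kHz, 50 kHz.
k=2: 90.4 kHz, 96.8 kHz.
k=3: 137.2 kHz, 143.6 kHz.
k=4: 184 kHz, 190.4 kHz.
Within [31.1 kHz, 140.1 kHz]: 43.6 kHz, 50 kHz, 90.4 kHz, 96.8 kHz, 137.2 kHz.

43.6 kHz, 50 kHz, 90.4 kHz, 96.8 kHz, 137.2 kHz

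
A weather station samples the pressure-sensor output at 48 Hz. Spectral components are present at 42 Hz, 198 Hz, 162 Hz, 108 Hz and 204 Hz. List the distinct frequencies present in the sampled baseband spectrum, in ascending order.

fs/2 = 24 Hz.
42 Hz > fs/2 = 24 Hz, folds to fs − 42 Hz = 6 Hz.
198 Hz mod fs = 6 Hz.
6 Hz ≤ fs/2 = 24 Hz, appears at 6 Hz.
162 Hz mod fs = 18 Hz.
18 Hz ≤ fs/2 = 24 Hz, appears at 18 Hz.
108 Hz mod fs = 12 Hz.
12 Hz ≤ fs/2 = 24 Hz, appears at 12 Hz.
204 Hz mod fs = 12 Hz.
12 Hz ≤ fs/2 = 24 Hz, appears at 12 Hz.
Distinct values: {6 Hz, 12 Hz, 18 Hz}.

6 Hz, 12 Hz, 18 Hz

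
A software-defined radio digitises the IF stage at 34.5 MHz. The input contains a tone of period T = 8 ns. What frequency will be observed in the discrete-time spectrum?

13 MHz

T = 8 ns → f = 1/T = 125 MHz.
125 MHz mod fs = 21.5 MHz.
21.5 MHz > fs/2 = 17.25 MHz, folds to fs − 21.5 MHz = 13 MHz.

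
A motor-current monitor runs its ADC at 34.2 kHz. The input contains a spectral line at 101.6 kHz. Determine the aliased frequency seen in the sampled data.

101.6 kHz mod fs = 33.2 kHz.
33.2 kHz > fs/2 = 17.1 kHz, folds to fs − 33.2 kHz = 1 kHz.

1 kHz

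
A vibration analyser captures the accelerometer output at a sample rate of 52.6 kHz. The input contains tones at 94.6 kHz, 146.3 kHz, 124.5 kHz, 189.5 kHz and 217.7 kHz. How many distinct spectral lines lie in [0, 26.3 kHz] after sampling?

fs/2 = 26.3 kHz.
94.6 kHz mod fs = 42 kHz.
42 kHz > fs/2 = 26.3 kHz, folds to fs − 42 kHz = 10.6 kHz.
146.3 kHz mod fs = 41.1 kHz.
41.1 kHz > fs/2 = 26.3 kHz, folds to fs − 41.1 kHz = 11.5 kHz.
124.5 kHz mod fs = 19.3 kHz.
19.3 kHz ≤ fs/2 = 26.3 kHz, appears at 19.3 kHz.
189.5 kHz mod fs = 31.7 kHz.
31.7 kHz > fs/2 = 26.3 kHz, folds to fs − 31.7 kHz = 20.9 kHz.
217.7 kHz mod fs = 7.3 kHz.
7.3 kHz ≤ fs/2 = 26.3 kHz, appears at 7.3 kHz.
Distinct values: {7.3 kHz, 10.6 kHz, 11.5 kHz, 19.3 kHz, 20.9 kHz} → 5.

5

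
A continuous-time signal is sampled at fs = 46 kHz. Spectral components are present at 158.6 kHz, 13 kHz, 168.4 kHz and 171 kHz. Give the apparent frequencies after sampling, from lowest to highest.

13 kHz, 15.6 kHz, 20.6 kHz

fs/2 = 23 kHz.
158.6 kHz mod fs = 20.6 kHz.
20.6 kHz ≤ fs/2 = 23 kHz, appears at 20.6 kHz.
13 kHz ≤ fs/2 = 23 kHz, passes unchanged.
168.4 kHz mod fs = 30.4 kHz.
30.4 kHz > fs/2 = 23 kHz, folds to fs − 30.4 kHz = 15.6 kHz.
171 kHz mod fs = 33 kHz.
33 kHz > fs/2 = 23 kHz, folds to fs − 33 kHz = 13 kHz.
Distinct values: {13 kHz, 15.6 kHz, 20.6 kHz}.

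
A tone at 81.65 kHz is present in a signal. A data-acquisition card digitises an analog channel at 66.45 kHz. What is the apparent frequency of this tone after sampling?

15.2 kHz

81.65 kHz mod fs = 15.2 kHz.
15.2 kHz ≤ fs/2 = 33.225 kHz, appears at 15.2 kHz.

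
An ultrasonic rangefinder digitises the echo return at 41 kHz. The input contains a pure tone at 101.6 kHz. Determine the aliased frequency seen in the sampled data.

19.6 kHz

101.6 kHz mod fs = 19.6 kHz.
19.6 kHz ≤ fs/2 = 20.5 kHz, appears at 19.6 kHz.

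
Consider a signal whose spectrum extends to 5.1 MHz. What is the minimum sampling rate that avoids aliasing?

10.2 MHz

Nyquist rate = 2 × 5.1 MHz = 10.2 MHz.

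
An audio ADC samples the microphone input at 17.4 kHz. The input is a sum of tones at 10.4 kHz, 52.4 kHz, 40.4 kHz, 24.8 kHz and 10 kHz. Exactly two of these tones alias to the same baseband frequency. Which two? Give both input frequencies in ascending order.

fs/2 = 8.7 kHz.
10.4 kHz > fs/2 = 8.7 kHz, folds to fs − 10.4 kHz = 7 kHz.
52.4 kHz mod fs = 0.2 kHz.
0.2 kHz ≤ fs/2 = 8.7 kHz, appears at 0.2 kHz.
40.4 kHz mod fs = 5.6 kHz.
5.6 kHz ≤ fs/2 = 8.7 kHz, appears at 5.6 kHz.
24.8 kHz mod fs = 7.4 kHz.
7.4 kHz ≤ fs/2 = 8.7 kHz, appears at 7.4 kHz.
10 kHz > fs/2 = 8.7 kHz, folds to fs − 10 kHz = 7.4 kHz.
10 kHz and 24.8 kHz both map to 7.4 kHz.

10 kHz, 24.8 kHz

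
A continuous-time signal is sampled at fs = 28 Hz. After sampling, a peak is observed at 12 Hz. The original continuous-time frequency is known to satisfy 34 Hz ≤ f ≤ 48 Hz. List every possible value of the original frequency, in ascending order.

Frequencies that alias to 12 Hz are k·fs ± 12 Hz for integer k ≥ 0.
k=0: 12 Hz.
k=1: 16 Hz, 40 Hz.
k=2: 44 Hz, 68 Hz.
k=3: 72 Hz, 96 Hz.
Within [34 Hz, 48 Hz]: 40 Hz, 44 Hz.

40 Hz, 44 Hz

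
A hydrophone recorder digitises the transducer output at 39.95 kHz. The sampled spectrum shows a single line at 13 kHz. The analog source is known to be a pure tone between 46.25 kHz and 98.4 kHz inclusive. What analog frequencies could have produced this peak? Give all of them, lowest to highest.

52.95 kHz, 66.9 kHz, 92.9 kHz

Frequencies that alias to 13 kHz are k·fs ± 13 kHz for integer k ≥ 0.
k=0: 13 kHz.
k=1: 26.95 kHz, 52.95 kHz.
k=2: 66.9 kHz, 92.9 kHz.
k=3: 106.85 kHz, 132.85 kHz.
Within [46.25 kHz, 98.4 kHz]: 52.95 kHz, 66.9 kHz, 92.9 kHz.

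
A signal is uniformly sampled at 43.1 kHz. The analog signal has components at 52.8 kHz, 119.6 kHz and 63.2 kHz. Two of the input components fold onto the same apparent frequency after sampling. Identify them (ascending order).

fs/2 = 21.55 kHz.
52.8 kHz mod fs = 9.7 kHz.
9.7 kHz ≤ fs/2 = 21.55 kHz, appears at 9.7 kHz.
119.6 kHz mod fs = 33.4 kHz.
33.4 kHz > fs/2 = 21.55 kHz, folds to fs − 33.4 kHz = 9.7 kHz.
63.2 kHz mod fs = 20.1 kHz.
20.1 kHz ≤ fs/2 = 21.55 kHz, appears at 20.1 kHz.
52.8 kHz and 119.6 kHz both map to 9.7 kHz.

52.8 kHz, 119.6 kHz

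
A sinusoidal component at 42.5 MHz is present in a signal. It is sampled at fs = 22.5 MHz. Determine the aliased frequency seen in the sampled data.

42.5 MHz mod fs = 20 MHz.
20 MHz > fs/2 = 11.25 MHz, folds to fs − 20 MHz = 2.5 MHz.

2.5 MHz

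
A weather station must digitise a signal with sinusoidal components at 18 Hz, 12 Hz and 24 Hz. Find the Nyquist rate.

Highest-frequency component: 24 Hz.
Nyquist rate = 2 × 24 Hz = 48 Hz.

48 Hz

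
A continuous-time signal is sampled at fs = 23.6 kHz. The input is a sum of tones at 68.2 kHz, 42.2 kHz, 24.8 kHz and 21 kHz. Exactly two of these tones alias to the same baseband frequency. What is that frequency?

2.6 kHz

fs/2 = 11.8 kHz.
68.2 kHz mod fs = 21 kHz.
21 kHz > fs/2 = 11.8 kHz, folds to fs − 21 kHz = 2.6 kHz.
42.2 kHz mod fs = 18.6 kHz.
18.6 kHz > fs/2 = 11.8 kHz, folds to fs − 18.6 kHz = 5 kHz.
24.8 kHz mod fs = 1.2 kHz.
1.2 kHz ≤ fs/2 = 11.8 kHz, appears at 1.2 kHz.
21 kHz > fs/2 = 11.8 kHz, folds to fs − 21 kHz = 2.6 kHz.
21 kHz and 68.2 kHz both map to 2.6 kHz.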